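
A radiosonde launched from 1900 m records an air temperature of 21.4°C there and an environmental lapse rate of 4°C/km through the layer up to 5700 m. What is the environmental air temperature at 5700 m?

1900–5700 m, environmental: Δz = 3.8 km ⇒ ΔT = -15.2°C; T = 6.2°C

6.2°C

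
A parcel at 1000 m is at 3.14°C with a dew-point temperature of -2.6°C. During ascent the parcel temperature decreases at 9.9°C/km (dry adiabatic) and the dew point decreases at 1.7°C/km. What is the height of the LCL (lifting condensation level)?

1700 m

T and T_d converge at 9.9 − 1.7 = 8.2°C per km
Height above start = (3.14 − (-2.6)) / 8.2 = 0.7 km
LCL altitude = 1000 m + 700 m = 1700 m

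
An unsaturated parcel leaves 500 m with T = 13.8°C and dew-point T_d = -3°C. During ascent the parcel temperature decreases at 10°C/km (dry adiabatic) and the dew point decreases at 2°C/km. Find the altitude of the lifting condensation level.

T and T_d converge at 10 − 2 = 8°C per km
Height above start = (13.8 − (-3)) / 8 = 2.1 km
LCL altitude = 500 m + 2100 m = 2600 m

2600 m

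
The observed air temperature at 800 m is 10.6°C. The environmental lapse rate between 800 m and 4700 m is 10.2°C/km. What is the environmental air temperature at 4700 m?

800 → 4700 m (environmental, 10.2°C/km): ΔT = -10.2 × 3.9 = -39.78°C → T = -29.18°C

-29.18°C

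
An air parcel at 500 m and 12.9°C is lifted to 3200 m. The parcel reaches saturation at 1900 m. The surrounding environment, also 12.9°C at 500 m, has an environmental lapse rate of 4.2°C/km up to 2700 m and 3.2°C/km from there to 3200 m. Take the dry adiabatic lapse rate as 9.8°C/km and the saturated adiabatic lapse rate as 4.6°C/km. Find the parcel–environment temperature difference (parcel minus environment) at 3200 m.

-8.86°C (parcel cooler than environment)

Parcel:
  500–1900 m, dry: Δz = 1.4 km ⇒ ΔT = -13.72°C; T = -0.82°C
  1900–3200 m, saturated: Δz = 1.3 km ⇒ ΔT = -5.98°C; T = -6.8°C
Environment:
  500–2700 m, environment, lower layer: Δz = 2.2 km ⇒ ΔT = -9.24°C; T = 3.66°C
  2700–3200 m, environment, upper layer: Δz = 0.5 km ⇒ ΔT = -1.6°C; T = 2.06°C
T_parcel − T_env = -6.8 − 2.06 = -8.86°C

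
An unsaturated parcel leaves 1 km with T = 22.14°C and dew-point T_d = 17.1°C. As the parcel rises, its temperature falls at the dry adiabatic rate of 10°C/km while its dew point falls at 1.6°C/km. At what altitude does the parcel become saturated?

1.6 km

T and T_d converge at 10 − 1.6 = 8.4°C per km
Height above start = (22.14 − 17.1) / 8.4 = 0.6 km
LCL altitude = 1000 m + 600 m = 1600 m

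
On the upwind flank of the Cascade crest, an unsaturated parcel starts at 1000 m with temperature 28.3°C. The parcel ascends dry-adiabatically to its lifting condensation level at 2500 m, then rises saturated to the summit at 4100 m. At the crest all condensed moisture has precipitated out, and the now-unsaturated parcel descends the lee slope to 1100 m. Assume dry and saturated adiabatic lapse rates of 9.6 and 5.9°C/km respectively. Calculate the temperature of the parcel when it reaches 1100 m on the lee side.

1000–2500 m, dry: Δz = 1.5 km ⇒ ΔT = -14.4°C; T = 13.9°C
2500–4100 m, saturated: Δz = 1.6 km ⇒ ΔT = -9.44°C; T = 4.46°C
4100–1100 m, dry descent: Δz = 3 km ⇒ ΔT = +28.8°C; T = 33.26°C

33.26°C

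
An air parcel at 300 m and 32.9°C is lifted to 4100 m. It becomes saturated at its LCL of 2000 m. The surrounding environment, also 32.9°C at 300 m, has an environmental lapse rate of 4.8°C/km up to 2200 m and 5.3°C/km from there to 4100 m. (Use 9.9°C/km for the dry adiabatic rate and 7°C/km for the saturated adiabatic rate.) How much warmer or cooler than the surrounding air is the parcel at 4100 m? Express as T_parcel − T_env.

-12.34°C (parcel cooler than environment)

Parcel:
  300–2000 m, dry: Δz = 1.7 km ⇒ ΔT = -16.83°C; T = 16.07°C
  2000–4100 m, saturated: Δz = 2.1 km ⇒ ΔT = -14.7°C; T = 1.37°C
Environment:
  300–2200 m, environment, lower layer: Δz = 1.9 km ⇒ ΔT = -9.12°C; T = 23.78°C
  2200–4100 m, environment, upper layer: Δz = 1.9 km ⇒ ΔT = -10.07°C; T = 13.71°C
T_parcel − T_env = 1.37 − 13.71 = -12.34°C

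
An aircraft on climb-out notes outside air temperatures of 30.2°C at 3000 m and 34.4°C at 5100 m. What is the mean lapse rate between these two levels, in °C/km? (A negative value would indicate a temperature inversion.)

-2°C/km

Γ = −ΔT/Δz = (30.2 − 34.4) / (5100 − 3000) m
  = -4.2°C / 2.1 km = -2°C/km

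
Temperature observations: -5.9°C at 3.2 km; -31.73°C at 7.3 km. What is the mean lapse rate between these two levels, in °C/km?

6.3°C/km

Γ = −ΔT/Δz = (-5.9 − (-31.73)) / (7300 − 3200) m
  = 25.83°C / 4.1 km = 6.3°C/km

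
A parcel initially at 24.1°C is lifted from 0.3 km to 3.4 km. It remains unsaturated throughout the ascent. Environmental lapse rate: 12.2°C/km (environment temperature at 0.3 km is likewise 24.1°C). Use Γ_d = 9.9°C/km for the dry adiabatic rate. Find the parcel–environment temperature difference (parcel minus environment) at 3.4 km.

+7.13°C (parcel warmer than environment)

Parcel:
  Dry to 3400 m: -9.9 × 3.1 km = -30.69°C, so T = -6.59°C.
Environment:
  Environment to 3400 m: -12.2 × 3.1 km = -37.82°C, so T = -13.72°C.
T_parcel − T_env = -6.59 − (-13.72) = +7.13°C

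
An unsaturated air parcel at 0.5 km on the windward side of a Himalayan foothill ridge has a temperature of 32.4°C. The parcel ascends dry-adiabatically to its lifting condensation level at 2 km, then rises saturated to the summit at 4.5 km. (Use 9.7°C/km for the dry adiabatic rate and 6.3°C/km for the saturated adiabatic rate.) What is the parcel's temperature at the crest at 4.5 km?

500–2000 m, dry: Δz = 1.5 km ⇒ ΔT = -14.55°C; T = 17.85°C
2000–4500 m, saturated: Δz = 2.5 km ⇒ ΔT = -15.75°C; T = 2.1°C

2.1°C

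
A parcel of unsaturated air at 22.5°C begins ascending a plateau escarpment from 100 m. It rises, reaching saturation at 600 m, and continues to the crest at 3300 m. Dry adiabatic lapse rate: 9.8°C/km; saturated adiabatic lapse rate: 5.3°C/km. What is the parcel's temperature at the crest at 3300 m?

3.29°C

100–600 m, dry: Δz = 0.5 km ⇒ ΔT = -4.9°C; T = 17.6°C
600–3300 m, saturated: Δz = 2.7 km ⇒ ΔT = -14.31°C; T = 3.29°C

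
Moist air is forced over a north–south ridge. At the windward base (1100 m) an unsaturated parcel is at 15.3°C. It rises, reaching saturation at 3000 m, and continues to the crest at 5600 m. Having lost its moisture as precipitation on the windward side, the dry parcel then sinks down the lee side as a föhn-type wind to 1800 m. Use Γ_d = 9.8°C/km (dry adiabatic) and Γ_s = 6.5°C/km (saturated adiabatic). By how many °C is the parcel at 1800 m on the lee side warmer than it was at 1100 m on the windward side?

+1.72°C

1100 → 3000 m (dry, 9.8°C/km): ΔT = -9.8 × 1.9 = -18.62°C → T = -3.32°C
3000 → 5600 m (saturated, 6.5°C/km): ΔT = -6.5 × 2.6 = -16.9°C → T = -20.22°C
5600 → 1800 m (dry descent, 9.8°C/km): ΔT = +9.8 × 3.8 = +37.24°C → T = 17.02°C
Net change vs windward start: 17.02 − 15.3 = +1.72°C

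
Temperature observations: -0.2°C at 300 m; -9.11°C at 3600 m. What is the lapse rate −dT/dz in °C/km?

2.7°C/km

Γ = −ΔT/Δz = (-0.2 − (-9.11)) / (3600 − 300) m
  = 8.91°C / 3.3 km = 2.7°C/km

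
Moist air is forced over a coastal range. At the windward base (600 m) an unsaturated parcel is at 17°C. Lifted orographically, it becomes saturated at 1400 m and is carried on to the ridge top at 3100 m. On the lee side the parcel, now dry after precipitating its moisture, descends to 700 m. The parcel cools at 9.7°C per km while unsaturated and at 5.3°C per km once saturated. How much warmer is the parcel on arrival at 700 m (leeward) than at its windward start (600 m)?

600–1400 m, dry: Δz = 0.8 km ⇒ ΔT = -7.76°C; T = 9.24°C
1400–3100 m, saturated: Δz = 1.7 km ⇒ ΔT = -9.01°C; T = 0.23°C
3100–700 m, dry descent: Δz = 2.4 km ⇒ ΔT = +23.28°C; T = 23.51°C
Net change vs windward start: 23.51 − 17 = +6.51°C

+6.51°C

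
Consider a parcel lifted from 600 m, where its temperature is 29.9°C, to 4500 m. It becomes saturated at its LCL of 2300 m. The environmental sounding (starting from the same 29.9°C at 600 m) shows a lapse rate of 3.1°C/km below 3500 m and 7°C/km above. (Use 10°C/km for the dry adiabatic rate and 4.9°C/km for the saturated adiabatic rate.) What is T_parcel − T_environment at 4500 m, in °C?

Parcel:
  Dry to 2300 m: -10 × 1.7 km = -17°C, so T = 12.9°C.
  Saturated to 4500 m: -4.9 × 2.2 km = -10.78°C, so T = 2.12°C.
Environment:
  Environment, lower layer to 3500 m: -3.1 × 2.9 km = -8.99°C, so T = 20.91°C.
  Environment, upper layer to 4500 m: -7 × 1 km = -7°C, so T = 13.91°C.
T_parcel − T_env = 2.12 − 13.91 = -11.79°C

-11.79°C (parcel cooler than environment)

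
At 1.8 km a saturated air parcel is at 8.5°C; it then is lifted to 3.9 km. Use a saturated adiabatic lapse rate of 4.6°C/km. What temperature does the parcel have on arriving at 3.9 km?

-1.16°C

Saturated adiabatic to 3900 m: -4.6 × 2.1 km = -9.66°C, so T = -1.16°C.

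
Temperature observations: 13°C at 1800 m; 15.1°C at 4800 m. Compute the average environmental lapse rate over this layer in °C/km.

Γ = −ΔT/Δz = (13 − 15.1) / (4800 − 1800) m
  = -2.1°C / 3 km = -0.7°C/km

-0.7°C/km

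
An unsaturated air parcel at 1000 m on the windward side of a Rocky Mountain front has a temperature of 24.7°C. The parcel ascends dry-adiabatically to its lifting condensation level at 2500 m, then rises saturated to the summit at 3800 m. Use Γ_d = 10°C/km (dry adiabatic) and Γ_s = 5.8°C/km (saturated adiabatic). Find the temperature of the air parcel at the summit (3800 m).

Dry to 2500 m: -10 × 1.5 km = -15°C, so T = 9.7°C.
Saturated to 3800 m: -5.8 × 1.3 km = -7.54°C, so T = 2.16°C.

2.16°C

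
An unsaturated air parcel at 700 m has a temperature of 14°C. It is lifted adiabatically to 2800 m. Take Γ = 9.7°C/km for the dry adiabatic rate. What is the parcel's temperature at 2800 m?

700–2800 m, dry adiabatic: Δz = 2.1 km ⇒ ΔT = -20.37°C; T = -6.37°C

-6.37°C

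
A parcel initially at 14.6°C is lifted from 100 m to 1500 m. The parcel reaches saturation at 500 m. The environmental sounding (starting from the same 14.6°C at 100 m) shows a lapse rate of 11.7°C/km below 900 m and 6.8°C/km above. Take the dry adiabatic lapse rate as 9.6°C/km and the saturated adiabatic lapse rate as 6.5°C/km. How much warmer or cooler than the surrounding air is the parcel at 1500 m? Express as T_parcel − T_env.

Parcel:
  100 → 500 m (dry, 9.6°C/km): ΔT = -9.6 × 0.4 = -3.84°C → T = 10.76°C
  500 → 1500 m (saturated, 6.5°C/km): ΔT = -6.5 × 1 = -6.5°C → T = 4.26°C
Environment:
  100 → 900 m (environment, lower layer, 11.7°C/km): ΔT = -11.7 × 0.8 = -9.36°C → T = 5.24°C
  900 → 1500 m (environment, upper layer, 6.8°C/km): ΔT = -6.8 × 0.6 = -4.08°C → T = 1.16°C
T_parcel − T_env = 4.26 − 1.16 = +3.1°C

+3.1°C (parcel warmer than environment)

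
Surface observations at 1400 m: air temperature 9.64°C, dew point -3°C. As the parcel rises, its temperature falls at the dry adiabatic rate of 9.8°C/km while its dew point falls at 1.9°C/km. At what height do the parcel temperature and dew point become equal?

T and T_d converge at 9.8 − 1.9 = 7.9°C per km
Height above start = (9.64 − (-3)) / 7.9 = 1.6 km
LCL altitude = 1400 m + 1600 m = 3000 m

3000 m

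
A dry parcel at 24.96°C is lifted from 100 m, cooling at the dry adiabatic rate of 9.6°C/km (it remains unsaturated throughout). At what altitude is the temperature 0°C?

2700 m

Height above start = (24.96 − 0) / 9.6 = 2.6 km
Altitude = 100 m + 2600 m = 2700 m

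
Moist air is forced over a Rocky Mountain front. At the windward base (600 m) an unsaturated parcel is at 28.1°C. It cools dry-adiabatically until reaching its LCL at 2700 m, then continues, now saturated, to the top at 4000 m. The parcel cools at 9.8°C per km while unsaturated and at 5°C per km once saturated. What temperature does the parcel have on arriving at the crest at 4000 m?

Dry to 2700 m: -9.8 × 2.1 km = -20.58°C, so T = 7.52°C.
Saturated to 4000 m: -5 × 1.3 km = -6.5°C, so T = 1.02°C.

1.02°C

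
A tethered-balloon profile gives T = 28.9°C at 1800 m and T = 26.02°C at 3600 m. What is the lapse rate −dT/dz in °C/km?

Γ = −ΔT/Δz = (28.9 − 26.02) / (3600 − 1800) m
  = 2.88°C / 1.8 km = 1.6°C/km

1.6°C/km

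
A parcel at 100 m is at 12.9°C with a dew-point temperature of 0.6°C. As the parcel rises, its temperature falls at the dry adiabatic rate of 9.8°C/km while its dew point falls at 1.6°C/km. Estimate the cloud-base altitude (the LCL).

T and T_d converge at 9.8 − 1.6 = 8.2°C per km
Height above start = (12.9 − 0.6) / 8.2 = 1.5 km
LCL altitude = 100 m + 1500 m = 1600 m

1600 m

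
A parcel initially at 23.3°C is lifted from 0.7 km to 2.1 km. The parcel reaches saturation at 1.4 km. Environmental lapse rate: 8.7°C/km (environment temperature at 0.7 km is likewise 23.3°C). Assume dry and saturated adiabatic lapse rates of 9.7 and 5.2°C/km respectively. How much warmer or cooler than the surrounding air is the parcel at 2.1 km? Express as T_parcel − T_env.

Parcel:
  700–1400 m, dry: Δz = 0.7 km ⇒ ΔT = -6.79°C; T = 16.51°C
  1400–2100 m, saturated: Δz = 0.7 km ⇒ ΔT = -3.64°C; T = 12.87°C
Environment:
  700–2100 m, environment: Δz = 1.4 km ⇒ ΔT = -12.18°C; T = 11.12°C
T_parcel − T_env = 12.87 − 11.12 = +1.75°C

+1.75°C (parcel warmer than environment)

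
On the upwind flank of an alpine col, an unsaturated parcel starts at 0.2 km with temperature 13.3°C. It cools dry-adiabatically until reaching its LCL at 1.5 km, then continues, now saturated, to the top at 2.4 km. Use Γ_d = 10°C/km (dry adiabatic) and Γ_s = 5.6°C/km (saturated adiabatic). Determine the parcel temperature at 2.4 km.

Dry to 1500 m: -10 × 1.3 km = -13°C, so T = 0.3°C.
Saturated to 2400 m: -5.6 × 0.9 km = -5.04°C, so T = -4.74°C.

-4.74°C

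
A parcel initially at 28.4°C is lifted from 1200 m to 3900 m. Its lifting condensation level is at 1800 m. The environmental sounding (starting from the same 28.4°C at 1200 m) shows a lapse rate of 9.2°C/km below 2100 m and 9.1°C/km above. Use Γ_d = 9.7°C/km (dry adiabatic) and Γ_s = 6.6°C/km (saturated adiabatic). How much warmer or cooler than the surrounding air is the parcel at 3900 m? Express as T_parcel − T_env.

+4.98°C (parcel warmer than environment)

Parcel:
  Dry to 1800 m: -9.7 × 0.6 km = -5.82°C, so T = 22.58°C.
  Saturated to 3900 m: -6.6 × 2.1 km = -13.86°C, so T = 8.72°C.
Environment:
  Environment, lower layer to 2100 m: -9.2 × 0.9 km = -8.28°C, so T = 20.12°C.
  Environment, upper layer to 3900 m: -9.1 × 1.8 km = -16.38°C, so T = 3.74°C.
T_parcel − T_env = 8.72 − 3.74 = +4.98°C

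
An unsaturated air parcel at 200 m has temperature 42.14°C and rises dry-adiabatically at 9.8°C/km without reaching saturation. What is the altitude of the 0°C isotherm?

4500 m

Height above start = (42.14 − 0) / 9.8 = 4.3 km
Altitude = 200 m + 4300 m = 4500 m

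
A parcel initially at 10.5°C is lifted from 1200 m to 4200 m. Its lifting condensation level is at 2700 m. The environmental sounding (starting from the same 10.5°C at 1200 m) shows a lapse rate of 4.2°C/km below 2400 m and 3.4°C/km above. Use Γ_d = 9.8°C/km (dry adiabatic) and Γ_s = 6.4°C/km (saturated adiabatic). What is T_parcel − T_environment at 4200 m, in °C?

-13.14°C (parcel cooler than environment)

Parcel:
  From 1200 m to 2700 m (dry): cools by 9.8 × 1.5 = 14.7°C, giving -4.2°C.
  From 2700 m to 4200 m (saturated): cools by 6.4 × 1.5 = 9.6°C, giving -13.8°C.
Environment:
  From 1200 m to 2400 m (environment, lower layer): cools by 4.2 × 1.2 = 5.04°C, giving 5.46°C.
  From 2400 m to 4200 m (environment, upper layer): cools by 3.4 × 1.8 = 6.12°C, giving -0.66°C.
T_parcel − T_env = -13.8 − (-0.66) = -13.14°C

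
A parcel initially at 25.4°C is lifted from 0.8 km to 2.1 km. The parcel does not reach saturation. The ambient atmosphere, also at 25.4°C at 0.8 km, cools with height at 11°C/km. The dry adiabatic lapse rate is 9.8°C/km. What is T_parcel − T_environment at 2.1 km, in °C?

+1.56°C (parcel warmer than environment)

Parcel:
  800 → 2100 m (dry, 9.8°C/km): ΔT = -9.8 × 1.3 = -12.74°C → T = 12.66°C
Environment:
  800 → 2100 m (environment, 11°C/km): ΔT = -11 × 1.3 = -14.3°C → T = 11.1°C
T_parcel − T_env = 12.66 − 11.1 = +1.56°C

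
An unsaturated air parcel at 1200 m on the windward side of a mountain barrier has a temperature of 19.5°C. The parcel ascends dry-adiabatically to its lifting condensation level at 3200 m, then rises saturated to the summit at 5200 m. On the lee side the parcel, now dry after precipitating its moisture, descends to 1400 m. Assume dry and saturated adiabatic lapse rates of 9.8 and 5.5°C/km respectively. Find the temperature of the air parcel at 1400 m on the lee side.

26.14°C

Dry to 3200 m: -9.8 × 2 km = -19.6°C, so T = -0.1°C.
Saturated to 5200 m: -5.5 × 2 km = -11°C, so T = -11.1°C.
Dry descent to 1400 m: +9.8 × 3.8 km = +37.24°C, so T = 26.14°C.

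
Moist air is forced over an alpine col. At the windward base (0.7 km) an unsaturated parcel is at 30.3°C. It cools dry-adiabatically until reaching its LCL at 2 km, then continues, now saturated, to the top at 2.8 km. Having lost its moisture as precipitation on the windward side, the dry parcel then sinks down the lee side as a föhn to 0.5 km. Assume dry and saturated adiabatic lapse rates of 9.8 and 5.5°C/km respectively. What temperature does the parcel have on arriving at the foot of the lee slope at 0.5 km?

35.7°C

700–2000 m, dry: Δz = 1.3 km ⇒ ΔT = -12.74°C; T = 17.56°C
2000–2800 m, saturated: Δz = 0.8 km ⇒ ΔT = -4.4°C; T = 13.16°C
2800–500 m, dry descent: Δz = 2.3 km ⇒ ΔT = +22.54°C; T = 35.7°C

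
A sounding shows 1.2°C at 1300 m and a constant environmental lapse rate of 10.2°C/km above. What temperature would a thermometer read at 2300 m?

1300 → 2300 m (environmental, 10.2°C/km): ΔT = -10.2 × 1 = -10.2°C → T = -9°C

-9°C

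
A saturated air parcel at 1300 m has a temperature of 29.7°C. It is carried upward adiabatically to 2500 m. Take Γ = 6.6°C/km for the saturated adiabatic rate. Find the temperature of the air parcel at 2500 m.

21.78°C

From 1300 m to 2500 m (saturated adiabatic): cools by 6.6 × 1.2 = 7.92°C, giving 21.78°C.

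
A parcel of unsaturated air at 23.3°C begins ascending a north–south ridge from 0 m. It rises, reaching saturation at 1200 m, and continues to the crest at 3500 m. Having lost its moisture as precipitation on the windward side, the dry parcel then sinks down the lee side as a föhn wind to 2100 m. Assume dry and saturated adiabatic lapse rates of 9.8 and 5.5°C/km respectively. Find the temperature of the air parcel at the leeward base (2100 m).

12.61°C

0–1200 m, dry: Δz = 1.2 km ⇒ ΔT = -11.76°C; T = 11.54°C
1200–3500 m, saturated: Δz = 2.3 km ⇒ ΔT = -12.65°C; T = -1.11°C
3500–2100 m, dry descent: Δz = 1.4 km ⇒ ΔT = +13.72°C; T = 12.61°C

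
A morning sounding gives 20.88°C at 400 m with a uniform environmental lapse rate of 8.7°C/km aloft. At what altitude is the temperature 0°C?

2800 m

Height above start = (20.88 − 0) / 8.7 = 2.4 km
Altitude = 400 m + 2400 m = 2800 m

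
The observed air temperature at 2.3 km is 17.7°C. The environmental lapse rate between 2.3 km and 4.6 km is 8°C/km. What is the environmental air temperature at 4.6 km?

-0.7°C

From 2300 m to 4600 m (environmental): cools by 8 × 2.3 = 18.4°C, giving -0.7°C.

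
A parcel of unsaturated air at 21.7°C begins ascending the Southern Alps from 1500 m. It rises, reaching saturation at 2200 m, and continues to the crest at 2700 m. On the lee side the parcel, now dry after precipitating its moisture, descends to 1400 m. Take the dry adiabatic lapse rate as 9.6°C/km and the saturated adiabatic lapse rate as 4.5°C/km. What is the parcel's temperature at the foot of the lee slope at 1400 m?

25.21°C

1500–2200 m, dry: Δz = 0.7 km ⇒ ΔT = -6.72°C; T = 14.98°C
2200–2700 m, saturated: Δz = 0.5 km ⇒ ΔT = -2.25°C; T = 12.73°C
2700–1400 m, dry descent: Δz = 1.3 km ⇒ ΔT = +12.48°C; T = 25.21°C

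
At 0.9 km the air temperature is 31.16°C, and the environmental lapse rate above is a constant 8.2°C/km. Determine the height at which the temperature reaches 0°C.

Height above start = (31.16 − 0) / 8.2 = 3.8 km
Altitude = 900 m + 3800 m = 4700 m

4.7 km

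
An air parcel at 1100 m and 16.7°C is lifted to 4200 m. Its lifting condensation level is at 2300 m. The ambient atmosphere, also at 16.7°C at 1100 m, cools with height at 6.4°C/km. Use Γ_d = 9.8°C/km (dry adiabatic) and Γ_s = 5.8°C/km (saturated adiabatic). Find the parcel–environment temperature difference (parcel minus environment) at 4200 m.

-2.94°C (parcel cooler than environment)

Parcel:
  1100–2300 m, dry: Δz = 1.2 km ⇒ ΔT = -11.76°C; T = 4.94°C
  2300–4200 m, saturated: Δz = 1.9 km ⇒ ΔT = -11.02°C; T = -6.08°C
Environment:
  1100–4200 m, environment: Δz = 3.1 km ⇒ ΔT = -19.84°C; T = -3.14°C
T_parcel − T_env = -6.08 − (-3.14) = -2.94°C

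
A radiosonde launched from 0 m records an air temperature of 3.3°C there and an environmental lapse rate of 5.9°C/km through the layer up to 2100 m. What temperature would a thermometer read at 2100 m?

Environmental to 2100 m: -5.9 × 2.1 km = -12.39°C, so T = -9.09°C.

-9.09°C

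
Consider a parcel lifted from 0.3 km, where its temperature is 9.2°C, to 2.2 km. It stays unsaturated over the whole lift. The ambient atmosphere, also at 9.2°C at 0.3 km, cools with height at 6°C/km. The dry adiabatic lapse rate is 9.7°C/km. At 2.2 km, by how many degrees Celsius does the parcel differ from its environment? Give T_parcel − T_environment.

Parcel:
  300 → 2200 m (dry, 9.7°C/km): ΔT = -9.7 × 1.9 = -18.43°C → T = -9.23°C
Environment:
  300 → 2200 m (environment, 6°C/km): ΔT = -6 × 1.9 = -11.4°C → T = -2.2°C
T_parcel − T_env = -9.23 − (-2.2) = -7.03°C

-7.03°C (parcel cooler than environment)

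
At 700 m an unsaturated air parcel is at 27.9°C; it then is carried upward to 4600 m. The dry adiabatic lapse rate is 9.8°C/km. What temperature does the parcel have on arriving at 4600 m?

-10.32°C

700 → 4600 m (dry adiabatic, 9.8°C/km): ΔT = -9.8 × 3.9 = -38.22°C → T = -10.32°C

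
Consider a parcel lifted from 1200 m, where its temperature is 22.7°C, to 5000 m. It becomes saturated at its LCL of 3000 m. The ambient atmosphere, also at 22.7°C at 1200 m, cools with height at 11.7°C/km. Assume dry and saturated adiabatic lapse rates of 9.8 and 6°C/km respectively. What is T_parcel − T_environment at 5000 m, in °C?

Parcel:
  From 1200 m to 3000 m (dry): cools by 9.8 × 1.8 = 17.64°C, giving 5.06°C.
  From 3000 m to 5000 m (saturated): cools by 6 × 2 = 12°C, giving -6.94°C.
Environment:
  From 1200 m to 5000 m (environment): cools by 11.7 × 3.8 = 44.46°C, giving -21.76°C.
T_parcel − T_env = -6.94 − (-21.76) = +14.82°C

+14.82°C (parcel warmer than environment)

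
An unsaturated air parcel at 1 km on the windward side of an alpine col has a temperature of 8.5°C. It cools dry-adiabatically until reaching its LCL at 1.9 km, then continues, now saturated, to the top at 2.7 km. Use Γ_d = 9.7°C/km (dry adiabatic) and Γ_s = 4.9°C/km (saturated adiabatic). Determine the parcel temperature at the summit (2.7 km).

-4.15°C

1000–1900 m, dry: Δz = 0.9 km ⇒ ΔT = -8.73°C; T = -0.23°C
1900–2700 m, saturated: Δz = 0.8 km ⇒ ΔT = -3.92°C; T = -4.15°C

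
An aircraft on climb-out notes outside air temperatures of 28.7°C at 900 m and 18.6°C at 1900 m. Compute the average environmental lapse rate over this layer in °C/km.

10.1°C/km

Γ = −ΔT/Δz = (28.7 − 18.6) / (1900 − 900) m
  = 10.1°C / 1 km = 10.1°C/km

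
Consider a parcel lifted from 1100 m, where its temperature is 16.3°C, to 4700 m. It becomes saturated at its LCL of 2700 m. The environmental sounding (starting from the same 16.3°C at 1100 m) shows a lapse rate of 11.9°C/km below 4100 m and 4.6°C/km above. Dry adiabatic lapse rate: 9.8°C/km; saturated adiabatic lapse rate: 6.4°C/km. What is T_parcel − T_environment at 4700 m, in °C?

+9.98°C (parcel warmer than environment)

Parcel:
  1100–2700 m, dry: Δz = 1.6 km ⇒ ΔT = -15.68°C; T = 0.62°C
  2700–4700 m, saturated: Δz = 2 km ⇒ ΔT = -12.8°C; T = -12.18°C
Environment:
  1100–4100 m, environment, lower layer: Δz = 3 km ⇒ ΔT = -35.7°C; T = -19.4°C
  4100–4700 m, environment, upper layer: Δz = 0.6 km ⇒ ΔT = -2.76°C; T = -22.16°C
T_parcel − T_env = -12.18 − (-22.16) = +9.98°C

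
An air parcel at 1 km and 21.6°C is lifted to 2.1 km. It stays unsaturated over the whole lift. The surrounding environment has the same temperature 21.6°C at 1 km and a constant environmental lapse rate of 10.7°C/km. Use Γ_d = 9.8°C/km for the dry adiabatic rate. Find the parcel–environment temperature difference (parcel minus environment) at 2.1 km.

+0.99°C (parcel warmer than environment)

Parcel:
  1000 → 2100 m (dry, 9.8°C/km): ΔT = -9.8 × 1.1 = -10.78°C → T = 10.82°C
Environment:
  1000 → 2100 m (environment, 10.7°C/km): ΔT = -10.7 × 1.1 = -11.77°C → T = 9.83°C
T_parcel − T_env = 10.82 − 9.83 = +0.99°C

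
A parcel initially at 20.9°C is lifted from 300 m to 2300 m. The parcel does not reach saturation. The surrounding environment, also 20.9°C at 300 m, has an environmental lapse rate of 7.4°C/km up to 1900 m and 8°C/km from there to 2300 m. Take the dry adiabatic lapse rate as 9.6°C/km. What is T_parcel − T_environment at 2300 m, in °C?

Parcel:
  300–2300 m, dry: Δz = 2 km ⇒ ΔT = -19.2°C; T = 1.7°C
Environment:
  300–1900 m, environment, lower layer: Δz = 1.6 km ⇒ ΔT = -11.84°C; T = 9.06°C
  1900–2300 m, environment, upper layer: Δz = 0.4 km ⇒ ΔT = -3.2°C; T = 5.86°C
T_parcel − T_env = 1.7 − 5.86 = -4.16°C

-4.16°C (parcel cooler than environment)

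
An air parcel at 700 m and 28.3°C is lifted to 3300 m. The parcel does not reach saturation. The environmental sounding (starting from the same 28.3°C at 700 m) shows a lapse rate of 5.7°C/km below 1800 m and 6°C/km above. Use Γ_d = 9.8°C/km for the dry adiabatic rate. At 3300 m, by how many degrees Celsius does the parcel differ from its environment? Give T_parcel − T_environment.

-10.21°C (parcel cooler than environment)

Parcel:
  700 → 3300 m (dry, 9.8°C/km): ΔT = -9.8 × 2.6 = -25.48°C → T = 2.82°C
Environment:
  700 → 1800 m (environment, lower layer, 5.7°C/km): ΔT = -5.7 × 1.1 = -6.27°C → T = 22.03°C
  1800 → 3300 m (environment, upper layer, 6°C/km): ΔT = -6 × 1.5 = -9°C → T = 13.03°C
T_parcel − T_env = 2.82 − 13.03 = -10.21°C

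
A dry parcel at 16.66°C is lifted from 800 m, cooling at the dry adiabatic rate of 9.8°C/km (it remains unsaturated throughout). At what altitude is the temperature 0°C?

Height above start = (16.66 − 0) / 9.8 = 1.7 km
Altitude = 800 m + 1700 m = 2500 m

2500 m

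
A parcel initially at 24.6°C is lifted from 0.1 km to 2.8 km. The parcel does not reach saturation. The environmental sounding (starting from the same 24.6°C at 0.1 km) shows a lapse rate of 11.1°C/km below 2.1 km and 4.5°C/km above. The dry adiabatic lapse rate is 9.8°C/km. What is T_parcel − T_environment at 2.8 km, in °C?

Parcel:
  100–2800 m, dry: Δz = 2.7 km ⇒ ΔT = -26.46°C; T = -1.86°C
Environment:
  100–2100 m, environment, lower layer: Δz = 2 km ⇒ ΔT = -22.2°C; T = 2.4°C
  2100–2800 m, environment, upper layer: Δz = 0.7 km ⇒ ΔT = -3.15°C; T = -0.75°C
T_parcel − T_env = -1.86 − (-0.75) = -1.11°C

-1.11°C (parcel cooler than environment)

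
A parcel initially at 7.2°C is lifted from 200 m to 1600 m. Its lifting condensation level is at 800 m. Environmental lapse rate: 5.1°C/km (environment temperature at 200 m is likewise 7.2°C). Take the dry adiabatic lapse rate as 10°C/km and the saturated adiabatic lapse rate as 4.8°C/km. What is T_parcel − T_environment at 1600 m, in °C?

Parcel:
  Dry to 800 m: -10 × 0.6 km = -6°C, so T = 1.2°C.
  Saturated to 1600 m: -4.8 × 0.8 km = -3.84°C, so T = -2.64°C.
Environment:
  Environment to 1600 m: -5.1 × 1.4 km = -7.14°C, so T = 0.06°C.
T_parcel − T_env = -2.64 − 0.06 = -2.7°C

-2.7°C (parcel cooler than environment)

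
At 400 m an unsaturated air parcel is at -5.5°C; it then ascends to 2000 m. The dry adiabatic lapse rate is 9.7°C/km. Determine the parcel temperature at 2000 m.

Dry adiabatic to 2000 m: -9.7 × 1.6 km = -15.52°C, so T = -21.02°C.

-21.02°C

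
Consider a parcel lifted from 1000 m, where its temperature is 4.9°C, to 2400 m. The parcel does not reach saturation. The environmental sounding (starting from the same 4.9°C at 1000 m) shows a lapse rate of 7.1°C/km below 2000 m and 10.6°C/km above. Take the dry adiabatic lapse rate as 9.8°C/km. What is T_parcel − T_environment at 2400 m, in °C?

-2.38°C (parcel cooler than environment)

Parcel:
  1000–2400 m, dry: Δz = 1.4 km ⇒ ΔT = -13.72°C; T = -8.82°C
Environment:
  1000–2000 m, environment, lower layer: Δz = 1 km ⇒ ΔT = -7.1°C; T = -2.2°C
  2000–2400 m, environment, upper layer: Δz = 0.4 km ⇒ ΔT = -4.24°C; T = -6.44°C
T_parcel − T_env = -8.82 − (-6.44) = -2.38°C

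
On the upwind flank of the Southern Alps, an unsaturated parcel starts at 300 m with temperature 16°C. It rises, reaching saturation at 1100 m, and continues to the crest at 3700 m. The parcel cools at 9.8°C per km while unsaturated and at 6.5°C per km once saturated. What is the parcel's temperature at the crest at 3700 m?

-8.74°C

300 → 1100 m (dry, 9.8°C/km): ΔT = -9.8 × 0.8 = -7.84°C → T = 8.16°C
1100 → 3700 m (saturated, 6.5°C/km): ΔT = -6.5 × 2.6 = -16.9°C → T = -8.74°C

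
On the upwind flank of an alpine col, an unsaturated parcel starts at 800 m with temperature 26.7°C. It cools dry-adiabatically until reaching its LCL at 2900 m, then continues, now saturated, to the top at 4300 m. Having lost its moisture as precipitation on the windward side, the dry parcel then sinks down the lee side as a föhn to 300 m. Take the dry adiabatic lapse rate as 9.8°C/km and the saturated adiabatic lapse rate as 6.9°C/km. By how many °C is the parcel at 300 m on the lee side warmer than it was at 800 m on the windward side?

+8.96°C

800–2900 m, dry: Δz = 2.1 km ⇒ ΔT = -20.58°C; T = 6.12°C
2900–4300 m, saturated: Δz = 1.4 km ⇒ ΔT = -9.66°C; T = -3.54°C
4300–300 m, dry descent: Δz = 4 km ⇒ ΔT = +39.2°C; T = 35.66°C
Net change vs windward start: 35.66 − 26.7 = +8.96°C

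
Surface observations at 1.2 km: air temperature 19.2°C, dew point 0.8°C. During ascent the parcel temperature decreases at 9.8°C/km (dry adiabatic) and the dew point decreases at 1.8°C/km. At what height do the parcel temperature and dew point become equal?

T and T_d converge at 9.8 − 1.8 = 8°C per km
Height above start = (19.2 − 0.8) / 8 = 2.3 km
LCL altitude = 1200 m + 2300 m = 3500 m

3.5 km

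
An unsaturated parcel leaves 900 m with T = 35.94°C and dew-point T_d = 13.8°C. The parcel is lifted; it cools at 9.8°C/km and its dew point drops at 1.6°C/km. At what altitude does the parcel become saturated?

T and T_d converge at 9.8 − 1.6 = 8.2°C per km
Height above start = (35.94 − 13.8) / 8.2 = 2.7 km
LCL altitude = 900 m + 2700 m = 3600 m

3600 m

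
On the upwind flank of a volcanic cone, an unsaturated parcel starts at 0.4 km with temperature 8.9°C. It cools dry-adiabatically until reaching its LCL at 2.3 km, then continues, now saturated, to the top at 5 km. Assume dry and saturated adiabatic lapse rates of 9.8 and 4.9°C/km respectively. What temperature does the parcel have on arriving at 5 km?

400 → 2300 m (dry, 9.8°C/km): ΔT = -9.8 × 1.9 = -18.62°C → T = -9.72°C
2300 → 5000 m (saturated, 4.9°C/km): ΔT = -4.9 × 2.7 = -13.23°C → T = -22.95°C

-22.95°C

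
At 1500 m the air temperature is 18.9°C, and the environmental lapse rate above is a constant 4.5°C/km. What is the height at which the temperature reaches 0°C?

Height above start = (18.9 − 0) / 4.5 = 4.2 km
Altitude = 1500 m + 4200 m = 5700 m

5700 m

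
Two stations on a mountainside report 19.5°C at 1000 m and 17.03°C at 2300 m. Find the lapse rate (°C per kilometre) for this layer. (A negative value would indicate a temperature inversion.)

Γ = −ΔT/Δz = (19.5 − 17.03) / (2300 − 1000) m
  = 2.47°C / 1.3 km = 1.9°C/km

1.9°C/km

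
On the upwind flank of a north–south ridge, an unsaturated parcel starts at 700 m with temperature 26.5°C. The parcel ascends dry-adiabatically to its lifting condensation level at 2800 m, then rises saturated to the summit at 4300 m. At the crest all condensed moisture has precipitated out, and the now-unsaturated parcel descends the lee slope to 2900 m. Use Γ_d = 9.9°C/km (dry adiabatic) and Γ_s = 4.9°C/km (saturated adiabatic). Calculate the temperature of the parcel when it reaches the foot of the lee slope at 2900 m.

From 700 m to 2800 m (dry): cools by 9.9 × 2.1 = 20.79°C, giving 5.71°C.
From 2800 m to 4300 m (saturated): cools by 4.9 × 1.5 = 7.35°C, giving -1.64°C.
From 4300 m to 2900 m (dry descent): warms by 9.9 × 1.4 = 13.86°C, giving 12.22°C.

12.22°C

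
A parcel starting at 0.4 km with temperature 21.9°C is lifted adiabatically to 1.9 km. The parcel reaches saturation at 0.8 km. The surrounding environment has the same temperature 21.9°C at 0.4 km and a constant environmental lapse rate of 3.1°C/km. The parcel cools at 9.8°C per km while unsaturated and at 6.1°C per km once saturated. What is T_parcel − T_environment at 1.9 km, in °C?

-5.98°C (parcel cooler than environment)

Parcel:
  From 400 m to 800 m (dry): cools by 9.8 × 0.4 = 3.92°C, giving 17.98°C.
  From 800 m to 1900 m (saturated): cools by 6.1 × 1.1 = 6.71°C, giving 11.27°C.
Environment:
  From 400 m to 1900 m (environment): cools by 3.1 × 1.5 = 4.65°C, giving 17.25°C.
T_parcel − T_env = 11.27 − 17.25 = -5.98°C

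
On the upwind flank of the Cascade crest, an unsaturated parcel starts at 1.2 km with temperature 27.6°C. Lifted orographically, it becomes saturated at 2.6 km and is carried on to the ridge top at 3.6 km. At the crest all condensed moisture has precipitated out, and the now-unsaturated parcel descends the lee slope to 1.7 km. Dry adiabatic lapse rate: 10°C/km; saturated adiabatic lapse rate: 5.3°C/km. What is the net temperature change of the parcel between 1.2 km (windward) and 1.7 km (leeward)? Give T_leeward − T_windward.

-0.3°C

From 1200 m to 2600 m (dry): cools by 10 × 1.4 = 14°C, giving 13.6°C.
From 2600 m to 3600 m (saturated): cools by 5.3 × 1 = 5.3°C, giving 8.3°C.
From 3600 m to 1700 m (dry descent): warms by 10 × 1.9 = 19°C, giving 27.3°C.
Net change vs windward start: 27.3 − 27.6 = -0.3°C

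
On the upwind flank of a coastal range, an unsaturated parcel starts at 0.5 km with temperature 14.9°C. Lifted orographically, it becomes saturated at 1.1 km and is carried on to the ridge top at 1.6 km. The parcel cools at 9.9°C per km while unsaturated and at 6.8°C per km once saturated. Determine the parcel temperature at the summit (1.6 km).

5.56°C

500–1100 m, dry: Δz = 0.6 km ⇒ ΔT = -5.94°C; T = 8.96°C
1100–1600 m, saturated: Δz = 0.5 km ⇒ ΔT = -3.4°C; T = 5.56°C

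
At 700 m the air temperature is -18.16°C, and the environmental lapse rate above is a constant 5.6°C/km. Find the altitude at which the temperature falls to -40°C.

Height above start = (-18.16 − (-40)) / 5.6 = 3.9 km
Altitude = 700 m + 3900 m = 4600 m

4600 m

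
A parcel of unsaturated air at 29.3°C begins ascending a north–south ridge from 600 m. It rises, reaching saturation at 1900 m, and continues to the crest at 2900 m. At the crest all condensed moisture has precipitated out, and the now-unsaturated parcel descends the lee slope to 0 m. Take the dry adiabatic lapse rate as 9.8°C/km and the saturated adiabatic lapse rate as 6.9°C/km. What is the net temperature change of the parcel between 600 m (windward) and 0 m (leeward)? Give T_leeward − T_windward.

600–1900 m, dry: Δz = 1.3 km ⇒ ΔT = -12.74°C; T = 16.56°C
1900–2900 m, saturated: Δz = 1 km ⇒ ΔT = -6.9°C; T = 9.66°C
2900–0 m, dry descent: Δz = 2.9 km ⇒ ΔT = +28.42°C; T = 38.08°C
Net change vs windward start: 38.08 − 29.3 = +8.78°C

+8.78°C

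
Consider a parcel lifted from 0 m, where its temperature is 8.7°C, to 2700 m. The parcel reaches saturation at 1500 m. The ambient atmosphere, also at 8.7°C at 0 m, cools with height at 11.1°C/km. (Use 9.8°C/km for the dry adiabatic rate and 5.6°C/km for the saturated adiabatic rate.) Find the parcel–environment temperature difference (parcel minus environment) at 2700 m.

+8.55°C (parcel warmer than environment)

Parcel:
  From 0 m to 1500 m (dry): cools by 9.8 × 1.5 = 14.7°C, giving -6°C.
  From 1500 m to 2700 m (saturated): cools by 5.6 × 1.2 = 6.72°C, giving -12.72°C.
Environment:
  From 0 m to 2700 m (environment): cools by 11.1 × 2.7 = 29.97°C, giving -21.27°C.
T_parcel − T_env = -12.72 − (-21.27) = +8.55°C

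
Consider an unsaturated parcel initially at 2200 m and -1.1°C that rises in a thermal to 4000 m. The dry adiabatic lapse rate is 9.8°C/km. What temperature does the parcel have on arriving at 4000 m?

-18.74°C

From 2200 m to 4000 m (dry adiabatic): cools by 9.8 × 1.8 = 17.64°C, giving -18.74°C.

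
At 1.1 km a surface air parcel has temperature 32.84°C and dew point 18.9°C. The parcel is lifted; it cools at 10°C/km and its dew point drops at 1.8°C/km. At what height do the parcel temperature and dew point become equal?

T and T_d converge at 10 − 1.8 = 8.2°C per km
Height above start = (32.84 − 18.9) / 8.2 = 1.7 km
LCL altitude = 1100 m + 1700 m = 2800 m

2.8 km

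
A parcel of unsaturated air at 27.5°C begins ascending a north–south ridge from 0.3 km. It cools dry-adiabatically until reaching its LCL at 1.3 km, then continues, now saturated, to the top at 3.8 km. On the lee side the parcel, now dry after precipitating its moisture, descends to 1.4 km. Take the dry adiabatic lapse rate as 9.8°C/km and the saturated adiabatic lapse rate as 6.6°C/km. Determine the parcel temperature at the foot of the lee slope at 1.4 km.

24.72°C

300–1300 m, dry: Δz = 1 km ⇒ ΔT = -9.8°C; T = 17.7°C
1300–3800 m, saturated: Δz = 2.5 km ⇒ ΔT = -16.5°C; T = 1.2°C
3800–1400 m, dry descent: Δz = 2.4 km ⇒ ΔT = +23.52°C; T = 24.72°C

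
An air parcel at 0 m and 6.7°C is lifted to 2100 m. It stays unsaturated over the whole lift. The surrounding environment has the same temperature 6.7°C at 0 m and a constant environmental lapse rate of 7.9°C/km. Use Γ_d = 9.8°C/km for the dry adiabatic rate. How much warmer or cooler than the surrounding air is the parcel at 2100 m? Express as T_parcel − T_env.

Parcel:
  Dry to 2100 m: -9.8 × 2.1 km = -20.58°C, so T = -13.88°C.
Environment:
  Environment to 2100 m: -7.9 × 2.1 km = -16.59°C, so T = -9.89°C.
T_parcel − T_env = -13.88 − (-9.89) = -3.99°C

-3.99°C (parcel cooler than environment)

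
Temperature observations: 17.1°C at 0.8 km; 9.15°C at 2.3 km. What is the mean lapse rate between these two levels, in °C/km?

Γ = −ΔT/Δz = (17.1 − 9.15) / (2300 − 800) m
  = 7.95°C / 1.5 km = 5.3°C/km

5.3°C/km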